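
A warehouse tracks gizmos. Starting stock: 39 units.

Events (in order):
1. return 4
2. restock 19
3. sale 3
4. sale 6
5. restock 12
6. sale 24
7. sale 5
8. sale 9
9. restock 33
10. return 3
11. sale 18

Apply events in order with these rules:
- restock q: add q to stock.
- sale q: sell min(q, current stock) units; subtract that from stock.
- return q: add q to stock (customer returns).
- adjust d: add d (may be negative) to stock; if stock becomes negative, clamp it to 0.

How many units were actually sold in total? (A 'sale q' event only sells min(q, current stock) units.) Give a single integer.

Processing events:
Start: stock = 39
  Event 1 (return 4): 39 + 4 = 43
  Event 2 (restock 19): 43 + 19 = 62
  Event 3 (sale 3): sell min(3,62)=3. stock: 62 - 3 = 59. total_sold = 3
  Event 4 (sale 6): sell min(6,59)=6. stock: 59 - 6 = 53. total_sold = 9
  Event 5 (restock 12): 53 + 12 = 65
  Event 6 (sale 24): sell min(24,65)=24. stock: 65 - 24 = 41. total_sold = 33
  Event 7 (sale 5): sell min(5,41)=5. stock: 41 - 5 = 36. total_sold = 38
  Event 8 (sale 9): sell min(9,36)=9. stock: 36 - 9 = 27. total_sold = 47
  Event 9 (restock 33): 27 + 33 = 60
  Event 10 (return 3): 60 + 3 = 63
  Event 11 (sale 18): sell min(18,63)=18. stock: 63 - 18 = 45. total_sold = 65
Final: stock = 45, total_sold = 65

Answer: 65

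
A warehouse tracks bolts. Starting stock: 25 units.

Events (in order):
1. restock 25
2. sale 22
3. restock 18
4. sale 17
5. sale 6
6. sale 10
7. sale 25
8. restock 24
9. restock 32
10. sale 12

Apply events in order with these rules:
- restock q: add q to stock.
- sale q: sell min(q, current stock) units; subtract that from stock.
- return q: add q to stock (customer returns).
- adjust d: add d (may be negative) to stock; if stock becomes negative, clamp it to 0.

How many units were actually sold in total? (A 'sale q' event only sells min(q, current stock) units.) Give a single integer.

Answer: 80

Derivation:
Processing events:
Start: stock = 25
  Event 1 (restock 25): 25 + 25 = 50
  Event 2 (sale 22): sell min(22,50)=22. stock: 50 - 22 = 28. total_sold = 22
  Event 3 (restock 18): 28 + 18 = 46
  Event 4 (sale 17): sell min(17,46)=17. stock: 46 - 17 = 29. total_sold = 39
  Event 5 (sale 6): sell min(6,29)=6. stock: 29 - 6 = 23. total_sold = 45
  Event 6 (sale 10): sell min(10,23)=10. stock: 23 - 10 = 13. total_sold = 55
  Event 7 (sale 25): sell min(25,13)=13. stock: 13 - 13 = 0. total_sold = 68
  Event 8 (restock 24): 0 + 24 = 24
  Event 9 (restock 32): 24 + 32 = 56
  Event 10 (sale 12): sell min(12,56)=12. stock: 56 - 12 = 44. total_sold = 80
Final: stock = 44, total_sold = 80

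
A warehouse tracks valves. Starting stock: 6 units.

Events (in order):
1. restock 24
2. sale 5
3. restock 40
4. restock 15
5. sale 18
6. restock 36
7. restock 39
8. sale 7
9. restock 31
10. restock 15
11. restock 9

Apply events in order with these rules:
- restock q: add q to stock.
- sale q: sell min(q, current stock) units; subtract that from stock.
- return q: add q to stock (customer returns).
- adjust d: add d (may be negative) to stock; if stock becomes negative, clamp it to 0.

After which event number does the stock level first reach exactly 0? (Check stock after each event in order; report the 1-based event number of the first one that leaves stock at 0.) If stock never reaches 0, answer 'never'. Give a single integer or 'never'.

Processing events:
Start: stock = 6
  Event 1 (restock 24): 6 + 24 = 30
  Event 2 (sale 5): sell min(5,30)=5. stock: 30 - 5 = 25. total_sold = 5
  Event 3 (restock 40): 25 + 40 = 65
  Event 4 (restock 15): 65 + 15 = 80
  Event 5 (sale 18): sell min(18,80)=18. stock: 80 - 18 = 62. total_sold = 23
  Event 6 (restock 36): 62 + 36 = 98
  Event 7 (restock 39): 98 + 39 = 137
  Event 8 (sale 7): sell min(7,137)=7. stock: 137 - 7 = 130. total_sold = 30
  Event 9 (restock 31): 130 + 31 = 161
  Event 10 (restock 15): 161 + 15 = 176
  Event 11 (restock 9): 176 + 9 = 185
Final: stock = 185, total_sold = 30

Stock never reaches 0.

Answer: never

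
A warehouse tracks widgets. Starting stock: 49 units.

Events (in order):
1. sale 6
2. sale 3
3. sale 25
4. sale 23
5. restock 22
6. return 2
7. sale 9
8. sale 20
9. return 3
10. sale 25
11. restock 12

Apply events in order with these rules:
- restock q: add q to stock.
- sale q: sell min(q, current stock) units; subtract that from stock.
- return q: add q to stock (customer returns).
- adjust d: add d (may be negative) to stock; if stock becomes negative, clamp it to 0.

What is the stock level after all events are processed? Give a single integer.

Answer: 12

Derivation:
Processing events:
Start: stock = 49
  Event 1 (sale 6): sell min(6,49)=6. stock: 49 - 6 = 43. total_sold = 6
  Event 2 (sale 3): sell min(3,43)=3. stock: 43 - 3 = 40. total_sold = 9
  Event 3 (sale 25): sell min(25,40)=25. stock: 40 - 25 = 15. total_sold = 34
  Event 4 (sale 23): sell min(23,15)=15. stock: 15 - 15 = 0. total_sold = 49
  Event 5 (restock 22): 0 + 22 = 22
  Event 6 (return 2): 22 + 2 = 24
  Event 7 (sale 9): sell min(9,24)=9. stock: 24 - 9 = 15. total_sold = 58
  Event 8 (sale 20): sell min(20,15)=15. stock: 15 - 15 = 0. total_sold = 73
  Event 9 (return 3): 0 + 3 = 3
  Event 10 (sale 25): sell min(25,3)=3. stock: 3 - 3 = 0. total_sold = 76
  Event 11 (restock 12): 0 + 12 = 12
Final: stock = 12, total_sold = 76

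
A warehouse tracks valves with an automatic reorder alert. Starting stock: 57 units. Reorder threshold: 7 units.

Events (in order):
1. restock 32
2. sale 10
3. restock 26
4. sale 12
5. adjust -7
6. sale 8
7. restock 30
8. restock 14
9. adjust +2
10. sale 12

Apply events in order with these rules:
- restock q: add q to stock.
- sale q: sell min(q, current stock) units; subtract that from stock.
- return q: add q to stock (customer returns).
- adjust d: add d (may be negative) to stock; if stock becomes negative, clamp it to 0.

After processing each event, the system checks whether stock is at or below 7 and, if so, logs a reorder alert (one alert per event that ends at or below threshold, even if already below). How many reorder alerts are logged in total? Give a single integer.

Processing events:
Start: stock = 57
  Event 1 (restock 32): 57 + 32 = 89
  Event 2 (sale 10): sell min(10,89)=10. stock: 89 - 10 = 79. total_sold = 10
  Event 3 (restock 26): 79 + 26 = 105
  Event 4 (sale 12): sell min(12,105)=12. stock: 105 - 12 = 93. total_sold = 22
  Event 5 (adjust -7): 93 + -7 = 86
  Event 6 (sale 8): sell min(8,86)=8. stock: 86 - 8 = 78. total_sold = 30
  Event 7 (restock 30): 78 + 30 = 108
  Event 8 (restock 14): 108 + 14 = 122
  Event 9 (adjust +2): 122 + 2 = 124
  Event 10 (sale 12): sell min(12,124)=12. stock: 124 - 12 = 112. total_sold = 42
Final: stock = 112, total_sold = 42

Checking against threshold 7:
  After event 1: stock=89 > 7
  After event 2: stock=79 > 7
  After event 3: stock=105 > 7
  After event 4: stock=93 > 7
  After event 5: stock=86 > 7
  After event 6: stock=78 > 7
  After event 7: stock=108 > 7
  After event 8: stock=122 > 7
  After event 9: stock=124 > 7
  After event 10: stock=112 > 7
Alert events: []. Count = 0

Answer: 0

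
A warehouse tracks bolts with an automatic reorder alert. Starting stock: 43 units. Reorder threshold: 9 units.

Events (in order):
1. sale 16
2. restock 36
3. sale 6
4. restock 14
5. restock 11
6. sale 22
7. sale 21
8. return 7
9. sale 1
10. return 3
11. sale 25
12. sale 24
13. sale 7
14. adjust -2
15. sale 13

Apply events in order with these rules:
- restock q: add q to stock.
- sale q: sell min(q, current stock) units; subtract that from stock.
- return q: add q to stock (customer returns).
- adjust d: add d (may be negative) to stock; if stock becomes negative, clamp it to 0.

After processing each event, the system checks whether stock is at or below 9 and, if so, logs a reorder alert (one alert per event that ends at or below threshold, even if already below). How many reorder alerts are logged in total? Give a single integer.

Answer: 4

Derivation:
Processing events:
Start: stock = 43
  Event 1 (sale 16): sell min(16,43)=16. stock: 43 - 16 = 27. total_sold = 16
  Event 2 (restock 36): 27 + 36 = 63
  Event 3 (sale 6): sell min(6,63)=6. stock: 63 - 6 = 57. total_sold = 22
  Event 4 (restock 14): 57 + 14 = 71
  Event 5 (restock 11): 71 + 11 = 82
  Event 6 (sale 22): sell min(22,82)=22. stock: 82 - 22 = 60. total_sold = 44
  Event 7 (sale 21): sell min(21,60)=21. stock: 60 - 21 = 39. total_sold = 65
  Event 8 (return 7): 39 + 7 = 46
  Event 9 (sale 1): sell min(1,46)=1. stock: 46 - 1 = 45. total_sold = 66
  Event 10 (return 3): 45 + 3 = 48
  Event 11 (sale 25): sell min(25,48)=25. stock: 48 - 25 = 23. total_sold = 91
  Event 12 (sale 24): sell min(24,23)=23. stock: 23 - 23 = 0. total_sold = 114
  Event 13 (sale 7): sell min(7,0)=0. stock: 0 - 0 = 0. total_sold = 114
  Event 14 (adjust -2): 0 + -2 = 0 (clamped to 0)
  Event 15 (sale 13): sell min(13,0)=0. stock: 0 - 0 = 0. total_sold = 114
Final: stock = 0, total_sold = 114

Checking against threshold 9:
  After event 1: stock=27 > 9
  After event 2: stock=63 > 9
  After event 3: stock=57 > 9
  After event 4: stock=71 > 9
  After event 5: stock=82 > 9
  After event 6: stock=60 > 9
  After event 7: stock=39 > 9
  After event 8: stock=46 > 9
  After event 9: stock=45 > 9
  After event 10: stock=48 > 9
  After event 11: stock=23 > 9
  After event 12: stock=0 <= 9 -> ALERT
  After event 13: stock=0 <= 9 -> ALERT
  After event 14: stock=0 <= 9 -> ALERT
  After event 15: stock=0 <= 9 -> ALERT
Alert events: [12, 13, 14, 15]. Count = 4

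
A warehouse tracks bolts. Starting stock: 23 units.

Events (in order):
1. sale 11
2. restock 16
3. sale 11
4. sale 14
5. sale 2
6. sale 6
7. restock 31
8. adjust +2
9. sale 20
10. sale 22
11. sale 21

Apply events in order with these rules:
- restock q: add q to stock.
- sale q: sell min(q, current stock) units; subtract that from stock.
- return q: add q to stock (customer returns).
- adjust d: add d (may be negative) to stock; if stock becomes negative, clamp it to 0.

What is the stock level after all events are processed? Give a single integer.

Processing events:
Start: stock = 23
  Event 1 (sale 11): sell min(11,23)=11. stock: 23 - 11 = 12. total_sold = 11
  Event 2 (restock 16): 12 + 16 = 28
  Event 3 (sale 11): sell min(11,28)=11. stock: 28 - 11 = 17. total_sold = 22
  Event 4 (sale 14): sell min(14,17)=14. stock: 17 - 14 = 3. total_sold = 36
  Event 5 (sale 2): sell min(2,3)=2. stock: 3 - 2 = 1. total_sold = 38
  Event 6 (sale 6): sell min(6,1)=1. stock: 1 - 1 = 0. total_sold = 39
  Event 7 (restock 31): 0 + 31 = 31
  Event 8 (adjust +2): 31 + 2 = 33
  Event 9 (sale 20): sell min(20,33)=20. stock: 33 - 20 = 13. total_sold = 59
  Event 10 (sale 22): sell min(22,13)=13. stock: 13 - 13 = 0. total_sold = 72
  Event 11 (sale 21): sell min(21,0)=0. stock: 0 - 0 = 0. total_sold = 72
Final: stock = 0, total_sold = 72

Answer: 0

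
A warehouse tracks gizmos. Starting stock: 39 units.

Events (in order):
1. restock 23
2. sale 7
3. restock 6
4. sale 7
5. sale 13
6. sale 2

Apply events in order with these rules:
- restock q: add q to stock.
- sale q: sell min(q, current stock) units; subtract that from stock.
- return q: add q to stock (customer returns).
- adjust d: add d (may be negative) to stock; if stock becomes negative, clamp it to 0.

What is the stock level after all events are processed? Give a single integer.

Answer: 39

Derivation:
Processing events:
Start: stock = 39
  Event 1 (restock 23): 39 + 23 = 62
  Event 2 (sale 7): sell min(7,62)=7. stock: 62 - 7 = 55. total_sold = 7
  Event 3 (restock 6): 55 + 6 = 61
  Event 4 (sale 7): sell min(7,61)=7. stock: 61 - 7 = 54. total_sold = 14
  Event 5 (sale 13): sell min(13,54)=13. stock: 54 - 13 = 41. total_sold = 27
  Event 6 (sale 2): sell min(2,41)=2. stock: 41 - 2 = 39. total_sold = 29
Final: stock = 39, total_sold = 29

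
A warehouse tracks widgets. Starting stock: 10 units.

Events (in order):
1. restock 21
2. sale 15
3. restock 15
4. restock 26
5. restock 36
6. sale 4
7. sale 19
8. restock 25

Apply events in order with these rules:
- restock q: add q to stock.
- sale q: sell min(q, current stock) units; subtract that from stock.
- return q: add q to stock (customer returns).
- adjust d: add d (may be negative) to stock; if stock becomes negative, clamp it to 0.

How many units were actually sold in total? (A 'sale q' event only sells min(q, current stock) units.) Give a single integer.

Answer: 38

Derivation:
Processing events:
Start: stock = 10
  Event 1 (restock 21): 10 + 21 = 31
  Event 2 (sale 15): sell min(15,31)=15. stock: 31 - 15 = 16. total_sold = 15
  Event 3 (restock 15): 16 + 15 = 31
  Event 4 (restock 26): 31 + 26 = 57
  Event 5 (restock 36): 57 + 36 = 93
  Event 6 (sale 4): sell min(4,93)=4. stock: 93 - 4 = 89. total_sold = 19
  Event 7 (sale 19): sell min(19,89)=19. stock: 89 - 19 = 70. total_sold = 38
  Event 8 (restock 25): 70 + 25 = 95
Final: stock = 95, total_sold = 38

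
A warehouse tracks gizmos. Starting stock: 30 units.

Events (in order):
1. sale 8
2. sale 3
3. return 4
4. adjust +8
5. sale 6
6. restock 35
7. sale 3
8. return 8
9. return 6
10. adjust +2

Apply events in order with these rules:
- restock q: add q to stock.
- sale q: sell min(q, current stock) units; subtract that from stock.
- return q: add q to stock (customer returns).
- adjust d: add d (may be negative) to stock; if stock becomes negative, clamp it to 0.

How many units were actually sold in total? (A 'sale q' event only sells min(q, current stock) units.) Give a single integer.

Processing events:
Start: stock = 30
  Event 1 (sale 8): sell min(8,30)=8. stock: 30 - 8 = 22. total_sold = 8
  Event 2 (sale 3): sell min(3,22)=3. stock: 22 - 3 = 19. total_sold = 11
  Event 3 (return 4): 19 + 4 = 23
  Event 4 (adjust +8): 23 + 8 = 31
  Event 5 (sale 6): sell min(6,31)=6. stock: 31 - 6 = 25. total_sold = 17
  Event 6 (restock 35): 25 + 35 = 60
  Event 7 (sale 3): sell min(3,60)=3. stock: 60 - 3 = 57. total_sold = 20
  Event 8 (return 8): 57 + 8 = 65
  Event 9 (return 6): 65 + 6 = 71
  Event 10 (adjust +2): 71 + 2 = 73
Final: stock = 73, total_sold = 20

Answer: 20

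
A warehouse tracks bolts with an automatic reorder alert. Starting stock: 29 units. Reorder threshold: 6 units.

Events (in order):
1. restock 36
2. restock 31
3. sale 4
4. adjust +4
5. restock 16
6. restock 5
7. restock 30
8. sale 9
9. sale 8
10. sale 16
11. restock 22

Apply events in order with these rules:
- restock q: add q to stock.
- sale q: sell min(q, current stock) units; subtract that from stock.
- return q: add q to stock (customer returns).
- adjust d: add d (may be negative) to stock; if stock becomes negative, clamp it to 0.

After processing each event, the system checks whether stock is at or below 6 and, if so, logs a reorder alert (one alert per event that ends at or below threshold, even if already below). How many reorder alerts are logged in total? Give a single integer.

Answer: 0

Derivation:
Processing events:
Start: stock = 29
  Event 1 (restock 36): 29 + 36 = 65
  Event 2 (restock 31): 65 + 31 = 96
  Event 3 (sale 4): sell min(4,96)=4. stock: 96 - 4 = 92. total_sold = 4
  Event 4 (adjust +4): 92 + 4 = 96
  Event 5 (restock 16): 96 + 16 = 112
  Event 6 (restock 5): 112 + 5 = 117
  Event 7 (restock 30): 117 + 30 = 147
  Event 8 (sale 9): sell min(9,147)=9. stock: 147 - 9 = 138. total_sold = 13
  Event 9 (sale 8): sell min(8,138)=8. stock: 138 - 8 = 130. total_sold = 21
  Event 10 (sale 16): sell min(16,130)=16. stock: 130 - 16 = 114. total_sold = 37
  Event 11 (restock 22): 114 + 22 = 136
Final: stock = 136, total_sold = 37

Checking against threshold 6:
  After event 1: stock=65 > 6
  After event 2: stock=96 > 6
  After event 3: stock=92 > 6
  After event 4: stock=96 > 6
  After event 5: stock=112 > 6
  After event 6: stock=117 > 6
  After event 7: stock=147 > 6
  After event 8: stock=138 > 6
  After event 9: stock=130 > 6
  After event 10: stock=114 > 6
  After event 11: stock=136 > 6
Alert events: []. Count = 0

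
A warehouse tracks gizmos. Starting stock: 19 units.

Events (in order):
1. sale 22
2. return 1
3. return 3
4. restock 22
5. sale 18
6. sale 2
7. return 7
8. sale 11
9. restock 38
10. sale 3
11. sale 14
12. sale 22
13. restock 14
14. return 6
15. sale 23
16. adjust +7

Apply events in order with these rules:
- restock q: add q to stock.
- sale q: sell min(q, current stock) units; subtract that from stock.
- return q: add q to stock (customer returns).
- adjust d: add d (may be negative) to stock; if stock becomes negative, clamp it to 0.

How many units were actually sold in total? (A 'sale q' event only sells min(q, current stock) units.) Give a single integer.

Answer: 110

Derivation:
Processing events:
Start: stock = 19
  Event 1 (sale 22): sell min(22,19)=19. stock: 19 - 19 = 0. total_sold = 19
  Event 2 (return 1): 0 + 1 = 1
  Event 3 (return 3): 1 + 3 = 4
  Event 4 (restock 22): 4 + 22 = 26
  Event 5 (sale 18): sell min(18,26)=18. stock: 26 - 18 = 8. total_sold = 37
  Event 6 (sale 2): sell min(2,8)=2. stock: 8 - 2 = 6. total_sold = 39
  Event 7 (return 7): 6 + 7 = 13
  Event 8 (sale 11): sell min(11,13)=11. stock: 13 - 11 = 2. total_sold = 50
  Event 9 (restock 38): 2 + 38 = 40
  Event 10 (sale 3): sell min(3,40)=3. stock: 40 - 3 = 37. total_sold = 53
  Event 11 (sale 14): sell min(14,37)=14. stock: 37 - 14 = 23. total_sold = 67
  Event 12 (sale 22): sell min(22,23)=22. stock: 23 - 22 = 1. total_sold = 89
  Event 13 (restock 14): 1 + 14 = 15
  Event 14 (return 6): 15 + 6 = 21
  Event 15 (sale 23): sell min(23,21)=21. stock: 21 - 21 = 0. total_sold = 110
  Event 16 (adjust +7): 0 + 7 = 7
Final: stock = 7, total_sold = 110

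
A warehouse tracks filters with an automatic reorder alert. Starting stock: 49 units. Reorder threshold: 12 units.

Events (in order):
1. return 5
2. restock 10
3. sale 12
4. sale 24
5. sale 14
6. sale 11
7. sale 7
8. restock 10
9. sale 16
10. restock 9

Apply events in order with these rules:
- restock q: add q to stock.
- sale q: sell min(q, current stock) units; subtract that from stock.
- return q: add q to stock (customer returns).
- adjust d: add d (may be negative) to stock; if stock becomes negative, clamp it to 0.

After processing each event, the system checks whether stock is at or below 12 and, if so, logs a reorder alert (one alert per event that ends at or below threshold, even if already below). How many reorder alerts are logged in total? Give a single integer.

Answer: 5

Derivation:
Processing events:
Start: stock = 49
  Event 1 (return 5): 49 + 5 = 54
  Event 2 (restock 10): 54 + 10 = 64
  Event 3 (sale 12): sell min(12,64)=12. stock: 64 - 12 = 52. total_sold = 12
  Event 4 (sale 24): sell min(24,52)=24. stock: 52 - 24 = 28. total_sold = 36
  Event 5 (sale 14): sell min(14,28)=14. stock: 28 - 14 = 14. total_sold = 50
  Event 6 (sale 11): sell min(11,14)=11. stock: 14 - 11 = 3. total_sold = 61
  Event 7 (sale 7): sell min(7,3)=3. stock: 3 - 3 = 0. total_sold = 64
  Event 8 (restock 10): 0 + 10 = 10
  Event 9 (sale 16): sell min(16,10)=10. stock: 10 - 10 = 0. total_sold = 74
  Event 10 (restock 9): 0 + 9 = 9
Final: stock = 9, total_sold = 74

Checking against threshold 12:
  After event 1: stock=54 > 12
  After event 2: stock=64 > 12
  After event 3: stock=52 > 12
  After event 4: stock=28 > 12
  After event 5: stock=14 > 12
  After event 6: stock=3 <= 12 -> ALERT
  After event 7: stock=0 <= 12 -> ALERT
  After event 8: stock=10 <= 12 -> ALERT
  After event 9: stock=0 <= 12 -> ALERT
  After event 10: stock=9 <= 12 -> ALERT
Alert events: [6, 7, 8, 9, 10]. Count = 5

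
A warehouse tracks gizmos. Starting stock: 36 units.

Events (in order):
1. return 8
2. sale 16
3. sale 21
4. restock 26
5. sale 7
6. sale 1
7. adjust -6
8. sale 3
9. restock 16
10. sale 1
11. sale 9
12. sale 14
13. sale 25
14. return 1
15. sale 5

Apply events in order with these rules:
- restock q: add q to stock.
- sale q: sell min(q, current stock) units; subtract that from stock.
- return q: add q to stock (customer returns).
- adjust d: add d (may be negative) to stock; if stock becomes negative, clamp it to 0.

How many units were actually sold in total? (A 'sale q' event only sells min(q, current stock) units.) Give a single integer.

Processing events:
Start: stock = 36
  Event 1 (return 8): 36 + 8 = 44
  Event 2 (sale 16): sell min(16,44)=16. stock: 44 - 16 = 28. total_sold = 16
  Event 3 (sale 21): sell min(21,28)=21. stock: 28 - 21 = 7. total_sold = 37
  Event 4 (restock 26): 7 + 26 = 33
  Event 5 (sale 7): sell min(7,33)=7. stock: 33 - 7 = 26. total_sold = 44
  Event 6 (sale 1): sell min(1,26)=1. stock: 26 - 1 = 25. total_sold = 45
  Event 7 (adjust -6): 25 + -6 = 19
  Event 8 (sale 3): sell min(3,19)=3. stock: 19 - 3 = 16. total_sold = 48
  Event 9 (restock 16): 16 + 16 = 32
  Event 10 (sale 1): sell min(1,32)=1. stock: 32 - 1 = 31. total_sold = 49
  Event 11 (sale 9): sell min(9,31)=9. stock: 31 - 9 = 22. total_sold = 58
  Event 12 (sale 14): sell min(14,22)=14. stock: 22 - 14 = 8. total_sold = 72
  Event 13 (sale 25): sell min(25,8)=8. stock: 8 - 8 = 0. total_sold = 80
  Event 14 (return 1): 0 + 1 = 1
  Event 15 (sale 5): sell min(5,1)=1. stock: 1 - 1 = 0. total_sold = 81
Final: stock = 0, total_sold = 81

Answer: 81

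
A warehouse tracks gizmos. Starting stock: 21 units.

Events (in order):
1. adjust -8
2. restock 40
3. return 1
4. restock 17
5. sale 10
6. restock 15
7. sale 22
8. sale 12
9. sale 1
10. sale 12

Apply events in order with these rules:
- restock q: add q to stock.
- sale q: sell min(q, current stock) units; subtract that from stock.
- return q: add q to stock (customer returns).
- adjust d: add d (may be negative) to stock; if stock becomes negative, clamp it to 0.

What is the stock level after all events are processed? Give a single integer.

Answer: 29

Derivation:
Processing events:
Start: stock = 21
  Event 1 (adjust -8): 21 + -8 = 13
  Event 2 (restock 40): 13 + 40 = 53
  Event 3 (return 1): 53 + 1 = 54
  Event 4 (restock 17): 54 + 17 = 71
  Event 5 (sale 10): sell min(10,71)=10. stock: 71 - 10 = 61. total_sold = 10
  Event 6 (restock 15): 61 + 15 = 76
  Event 7 (sale 22): sell min(22,76)=22. stock: 76 - 22 = 54. total_sold = 32
  Event 8 (sale 12): sell min(12,54)=12. stock: 54 - 12 = 42. total_sold = 44
  Event 9 (sale 1): sell min(1,42)=1. stock: 42 - 1 = 41. total_sold = 45
  Event 10 (sale 12): sell min(12,41)=12. stock: 41 - 12 = 29. total_sold = 57
Final: stock = 29, total_sold = 57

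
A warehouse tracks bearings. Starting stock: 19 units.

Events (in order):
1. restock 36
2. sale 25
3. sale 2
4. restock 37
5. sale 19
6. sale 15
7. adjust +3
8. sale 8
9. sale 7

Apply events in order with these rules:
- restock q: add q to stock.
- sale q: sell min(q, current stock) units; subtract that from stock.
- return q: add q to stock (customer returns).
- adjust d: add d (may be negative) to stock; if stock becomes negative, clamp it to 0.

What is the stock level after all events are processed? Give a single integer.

Processing events:
Start: stock = 19
  Event 1 (restock 36): 19 + 36 = 55
  Event 2 (sale 25): sell min(25,55)=25. stock: 55 - 25 = 30. total_sold = 25
  Event 3 (sale 2): sell min(2,30)=2. stock: 30 - 2 = 28. total_sold = 27
  Event 4 (restock 37): 28 + 37 = 65
  Event 5 (sale 19): sell min(19,65)=19. stock: 65 - 19 = 46. total_sold = 46
  Event 6 (sale 15): sell min(15,46)=15. stock: 46 - 15 = 31. total_sold = 61
  Event 7 (adjust +3): 31 + 3 = 34
  Event 8 (sale 8): sell min(8,34)=8. stock: 34 - 8 = 26. total_sold = 69
  Event 9 (sale 7): sell min(7,26)=7. stock: 26 - 7 = 19. total_sold = 76
Final: stock = 19, total_sold = 76

Answer: 19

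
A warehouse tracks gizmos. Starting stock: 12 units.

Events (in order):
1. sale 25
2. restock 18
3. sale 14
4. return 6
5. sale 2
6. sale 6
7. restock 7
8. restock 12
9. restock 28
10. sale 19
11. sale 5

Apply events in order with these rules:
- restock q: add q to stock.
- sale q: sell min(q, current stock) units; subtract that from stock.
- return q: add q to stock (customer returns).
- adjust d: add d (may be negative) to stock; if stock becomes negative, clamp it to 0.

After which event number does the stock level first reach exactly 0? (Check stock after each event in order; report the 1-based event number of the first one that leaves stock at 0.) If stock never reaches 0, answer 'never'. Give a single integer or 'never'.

Answer: 1

Derivation:
Processing events:
Start: stock = 12
  Event 1 (sale 25): sell min(25,12)=12. stock: 12 - 12 = 0. total_sold = 12
  Event 2 (restock 18): 0 + 18 = 18
  Event 3 (sale 14): sell min(14,18)=14. stock: 18 - 14 = 4. total_sold = 26
  Event 4 (return 6): 4 + 6 = 10
  Event 5 (sale 2): sell min(2,10)=2. stock: 10 - 2 = 8. total_sold = 28
  Event 6 (sale 6): sell min(6,8)=6. stock: 8 - 6 = 2. total_sold = 34
  Event 7 (restock 7): 2 + 7 = 9
  Event 8 (restock 12): 9 + 12 = 21
  Event 9 (restock 28): 21 + 28 = 49
  Event 10 (sale 19): sell min(19,49)=19. stock: 49 - 19 = 30. total_sold = 53
  Event 11 (sale 5): sell min(5,30)=5. stock: 30 - 5 = 25. total_sold = 58
Final: stock = 25, total_sold = 58

First zero at event 1.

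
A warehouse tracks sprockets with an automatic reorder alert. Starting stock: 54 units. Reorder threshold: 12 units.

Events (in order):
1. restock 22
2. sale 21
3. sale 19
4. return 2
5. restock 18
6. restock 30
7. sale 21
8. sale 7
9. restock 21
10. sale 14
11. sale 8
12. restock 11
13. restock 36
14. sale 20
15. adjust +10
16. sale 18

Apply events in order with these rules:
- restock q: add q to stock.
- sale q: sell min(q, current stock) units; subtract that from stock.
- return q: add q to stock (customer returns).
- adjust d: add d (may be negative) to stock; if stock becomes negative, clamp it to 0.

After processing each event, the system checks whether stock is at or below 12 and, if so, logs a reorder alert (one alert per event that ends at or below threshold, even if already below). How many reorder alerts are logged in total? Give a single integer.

Processing events:
Start: stock = 54
  Event 1 (restock 22): 54 + 22 = 76
  Event 2 (sale 21): sell min(21,76)=21. stock: 76 - 21 = 55. total_sold = 21
  Event 3 (sale 19): sell min(19,55)=19. stock: 55 - 19 = 36. total_sold = 40
  Event 4 (return 2): 36 + 2 = 38
  Event 5 (restock 18): 38 + 18 = 56
  Event 6 (restock 30): 56 + 30 = 86
  Event 7 (sale 21): sell min(21,86)=21. stock: 86 - 21 = 65. total_sold = 61
  Event 8 (sale 7): sell min(7,65)=7. stock: 65 - 7 = 58. total_sold = 68
  Event 9 (restock 21): 58 + 21 = 79
  Event 10 (sale 14): sell min(14,79)=14. stock: 79 - 14 = 65. total_sold = 82
  Event 11 (sale 8): sell min(8,65)=8. stock: 65 - 8 = 57. total_sold = 90
  Event 12 (restock 11): 57 + 11 = 68
  Event 13 (restock 36): 68 + 36 = 104
  Event 14 (sale 20): sell min(20,104)=20. stock: 104 - 20 = 84. total_sold = 110
  Event 15 (adjust +10): 84 + 10 = 94
  Event 16 (sale 18): sell min(18,94)=18. stock: 94 - 18 = 76. total_sold = 128
Final: stock = 76, total_sold = 128

Checking against threshold 12:
  After event 1: stock=76 > 12
  After event 2: stock=55 > 12
  After event 3: stock=36 > 12
  After event 4: stock=38 > 12
  After event 5: stock=56 > 12
  After event 6: stock=86 > 12
  After event 7: stock=65 > 12
  After event 8: stock=58 > 12
  After event 9: stock=79 > 12
  After event 10: stock=65 > 12
  After event 11: stock=57 > 12
  After event 12: stock=68 > 12
  After event 13: stock=104 > 12
  After event 14: stock=84 > 12
  After event 15: stock=94 > 12
  After event 16: stock=76 > 12
Alert events: []. Count = 0

Answer: 0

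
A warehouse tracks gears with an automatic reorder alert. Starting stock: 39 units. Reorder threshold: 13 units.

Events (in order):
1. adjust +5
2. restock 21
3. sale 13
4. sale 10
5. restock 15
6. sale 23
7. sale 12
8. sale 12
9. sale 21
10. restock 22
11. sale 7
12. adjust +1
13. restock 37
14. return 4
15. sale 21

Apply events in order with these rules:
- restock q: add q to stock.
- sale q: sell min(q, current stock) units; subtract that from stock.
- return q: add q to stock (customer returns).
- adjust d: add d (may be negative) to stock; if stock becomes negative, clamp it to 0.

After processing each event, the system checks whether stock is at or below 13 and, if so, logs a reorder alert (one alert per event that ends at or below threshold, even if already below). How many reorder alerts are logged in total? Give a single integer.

Answer: 2

Derivation:
Processing events:
Start: stock = 39
  Event 1 (adjust +5): 39 + 5 = 44
  Event 2 (restock 21): 44 + 21 = 65
  Event 3 (sale 13): sell min(13,65)=13. stock: 65 - 13 = 52. total_sold = 13
  Event 4 (sale 10): sell min(10,52)=10. stock: 52 - 10 = 42. total_sold = 23
  Event 5 (restock 15): 42 + 15 = 57
  Event 6 (sale 23): sell min(23,57)=23. stock: 57 - 23 = 34. total_sold = 46
  Event 7 (sale 12): sell min(12,34)=12. stock: 34 - 12 = 22. total_sold = 58
  Event 8 (sale 12): sell min(12,22)=12. stock: 22 - 12 = 10. total_sold = 70
  Event 9 (sale 21): sell min(21,10)=10. stock: 10 - 10 = 0. total_sold = 80
  Event 10 (restock 22): 0 + 22 = 22
  Event 11 (sale 7): sell min(7,22)=7. stock: 22 - 7 = 15. total_sold = 87
  Event 12 (adjust +1): 15 + 1 = 16
  Event 13 (restock 37): 16 + 37 = 53
  Event 14 (return 4): 53 + 4 = 57
  Event 15 (sale 21): sell min(21,57)=21. stock: 57 - 21 = 36. total_sold = 108
Final: stock = 36, total_sold = 108

Checking against threshold 13:
  After event 1: stock=44 > 13
  After event 2: stock=65 > 13
  After event 3: stock=52 > 13
  After event 4: stock=42 > 13
  After event 5: stock=57 > 13
  After event 6: stock=34 > 13
  After event 7: stock=22 > 13
  After event 8: stock=10 <= 13 -> ALERT
  After event 9: stock=0 <= 13 -> ALERT
  After event 10: stock=22 > 13
  After event 11: stock=15 > 13
  After event 12: stock=16 > 13
  After event 13: stock=53 > 13
  After event 14: stock=57 > 13
  After event 15: stock=36 > 13
Alert events: [8, 9]. Count = 2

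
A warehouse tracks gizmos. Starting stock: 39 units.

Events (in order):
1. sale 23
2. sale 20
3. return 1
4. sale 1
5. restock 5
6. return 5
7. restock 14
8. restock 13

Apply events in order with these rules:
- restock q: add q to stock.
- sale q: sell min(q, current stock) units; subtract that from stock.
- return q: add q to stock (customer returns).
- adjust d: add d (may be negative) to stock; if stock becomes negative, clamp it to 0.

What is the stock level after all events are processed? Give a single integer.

Answer: 37

Derivation:
Processing events:
Start: stock = 39
  Event 1 (sale 23): sell min(23,39)=23. stock: 39 - 23 = 16. total_sold = 23
  Event 2 (sale 20): sell min(20,16)=16. stock: 16 - 16 = 0. total_sold = 39
  Event 3 (return 1): 0 + 1 = 1
  Event 4 (sale 1): sell min(1,1)=1. stock: 1 - 1 = 0. total_sold = 40
  Event 5 (restock 5): 0 + 5 = 5
  Event 6 (return 5): 5 + 5 = 10
  Event 7 (restock 14): 10 + 14 = 24
  Event 8 (restock 13): 24 + 13 = 37
Final: stock = 37, total_sold = 40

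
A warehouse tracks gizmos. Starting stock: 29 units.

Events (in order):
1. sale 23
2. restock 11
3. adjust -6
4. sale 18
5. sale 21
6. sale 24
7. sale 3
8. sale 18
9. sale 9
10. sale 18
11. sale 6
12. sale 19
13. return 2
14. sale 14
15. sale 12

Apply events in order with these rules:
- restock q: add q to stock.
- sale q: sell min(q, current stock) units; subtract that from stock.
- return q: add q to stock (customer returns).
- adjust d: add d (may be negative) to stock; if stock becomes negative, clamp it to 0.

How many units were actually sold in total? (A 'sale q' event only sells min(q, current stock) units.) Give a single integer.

Processing events:
Start: stock = 29
  Event 1 (sale 23): sell min(23,29)=23. stock: 29 - 23 = 6. total_sold = 23
  Event 2 (restock 11): 6 + 11 = 17
  Event 3 (adjust -6): 17 + -6 = 11
  Event 4 (sale 18): sell min(18,11)=11. stock: 11 - 11 = 0. total_sold = 34
  Event 5 (sale 21): sell min(21,0)=0. stock: 0 - 0 = 0. total_sold = 34
  Event 6 (sale 24): sell min(24,0)=0. stock: 0 - 0 = 0. total_sold = 34
  Event 7 (sale 3): sell min(3,0)=0. stock: 0 - 0 = 0. total_sold = 34
  Event 8 (sale 18): sell min(18,0)=0. stock: 0 - 0 = 0. total_sold = 34
  Event 9 (sale 9): sell min(9,0)=0. stock: 0 - 0 = 0. total_sold = 34
  Event 10 (sale 18): sell min(18,0)=0. stock: 0 - 0 = 0. total_sold = 34
  Event 11 (sale 6): sell min(6,0)=0. stock: 0 - 0 = 0. total_sold = 34
  Event 12 (sale 19): sell min(19,0)=0. stock: 0 - 0 = 0. total_sold = 34
  Event 13 (return 2): 0 + 2 = 2
  Event 14 (sale 14): sell min(14,2)=2. stock: 2 - 2 = 0. total_sold = 36
  Event 15 (sale 12): sell min(12,0)=0. stock: 0 - 0 = 0. total_sold = 36
Final: stock = 0, total_sold = 36

Answer: 36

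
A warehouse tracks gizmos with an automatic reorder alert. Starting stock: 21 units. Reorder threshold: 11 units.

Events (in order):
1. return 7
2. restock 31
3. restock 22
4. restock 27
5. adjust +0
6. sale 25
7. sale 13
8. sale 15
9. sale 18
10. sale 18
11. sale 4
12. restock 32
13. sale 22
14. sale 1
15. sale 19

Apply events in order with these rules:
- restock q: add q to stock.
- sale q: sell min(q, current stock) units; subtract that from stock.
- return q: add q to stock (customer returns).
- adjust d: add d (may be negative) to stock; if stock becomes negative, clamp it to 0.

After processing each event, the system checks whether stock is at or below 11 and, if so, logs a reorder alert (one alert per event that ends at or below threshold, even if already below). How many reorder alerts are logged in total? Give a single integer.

Answer: 1

Derivation:
Processing events:
Start: stock = 21
  Event 1 (return 7): 21 + 7 = 28
  Event 2 (restock 31): 28 + 31 = 59
  Event 3 (restock 22): 59 + 22 = 81
  Event 4 (restock 27): 81 + 27 = 108
  Event 5 (adjust +0): 108 + 0 = 108
  Event 6 (sale 25): sell min(25,108)=25. stock: 108 - 25 = 83. total_sold = 25
  Event 7 (sale 13): sell min(13,83)=13. stock: 83 - 13 = 70. total_sold = 38
  Event 8 (sale 15): sell min(15,70)=15. stock: 70 - 15 = 55. total_sold = 53
  Event 9 (sale 18): sell min(18,55)=18. stock: 55 - 18 = 37. total_sold = 71
  Event 10 (sale 18): sell min(18,37)=18. stock: 37 - 18 = 19. total_sold = 89
  Event 11 (sale 4): sell min(4,19)=4. stock: 19 - 4 = 15. total_sold = 93
  Event 12 (restock 32): 15 + 32 = 47
  Event 13 (sale 22): sell min(22,47)=22. stock: 47 - 22 = 25. total_sold = 115
  Event 14 (sale 1): sell min(1,25)=1. stock: 25 - 1 = 24. total_sold = 116
  Event 15 (sale 19): sell min(19,24)=19. stock: 24 - 19 = 5. total_sold = 135
Final: stock = 5, total_sold = 135

Checking against threshold 11:
  After event 1: stock=28 > 11
  After event 2: stock=59 > 11
  After event 3: stock=81 > 11
  After event 4: stock=108 > 11
  After event 5: stock=108 > 11
  After event 6: stock=83 > 11
  After event 7: stock=70 > 11
  After event 8: stock=55 > 11
  After event 9: stock=37 > 11
  After event 10: stock=19 > 11
  After event 11: stock=15 > 11
  After event 12: stock=47 > 11
  After event 13: stock=25 > 11
  After event 14: stock=24 > 11
  After event 15: stock=5 <= 11 -> ALERT
Alert events: [15]. Count = 1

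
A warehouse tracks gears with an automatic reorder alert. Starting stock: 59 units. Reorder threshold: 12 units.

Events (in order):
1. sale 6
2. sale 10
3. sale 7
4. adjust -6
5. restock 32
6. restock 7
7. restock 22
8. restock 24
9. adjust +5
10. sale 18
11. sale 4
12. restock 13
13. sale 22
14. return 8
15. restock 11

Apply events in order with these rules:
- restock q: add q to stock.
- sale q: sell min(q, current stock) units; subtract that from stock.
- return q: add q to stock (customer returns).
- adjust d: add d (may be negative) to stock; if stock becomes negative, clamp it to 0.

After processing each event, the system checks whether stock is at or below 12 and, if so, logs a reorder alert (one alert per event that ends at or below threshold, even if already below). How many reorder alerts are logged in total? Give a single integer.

Processing events:
Start: stock = 59
  Event 1 (sale 6): sell min(6,59)=6. stock: 59 - 6 = 53. total_sold = 6
  Event 2 (sale 10): sell min(10,53)=10. stock: 53 - 10 = 43. total_sold = 16
  Event 3 (sale 7): sell min(7,43)=7. stock: 43 - 7 = 36. total_sold = 23
  Event 4 (adjust -6): 36 + -6 = 30
  Event 5 (restock 32): 30 + 32 = 62
  Event 6 (restock 7): 62 + 7 = 69
  Event 7 (restock 22): 69 + 22 = 91
  Event 8 (restock 24): 91 + 24 = 115
  Event 9 (adjust +5): 115 + 5 = 120
  Event 10 (sale 18): sell min(18,120)=18. stock: 120 - 18 = 102. total_sold = 41
  Event 11 (sale 4): sell min(4,102)=4. stock: 102 - 4 = 98. total_sold = 45
  Event 12 (restock 13): 98 + 13 = 111
  Event 13 (sale 22): sell min(22,111)=22. stock: 111 - 22 = 89. total_sold = 67
  Event 14 (return 8): 89 + 8 = 97
  Event 15 (restock 11): 97 + 11 = 108
Final: stock = 108, total_sold = 67

Checking against threshold 12:
  After event 1: stock=53 > 12
  After event 2: stock=43 > 12
  After event 3: stock=36 > 12
  After event 4: stock=30 > 12
  After event 5: stock=62 > 12
  After event 6: stock=69 > 12
  After event 7: stock=91 > 12
  After event 8: stock=115 > 12
  After event 9: stock=120 > 12
  After event 10: stock=102 > 12
  After event 11: stock=98 > 12
  After event 12: stock=111 > 12
  After event 13: stock=89 > 12
  After event 14: stock=97 > 12
  After event 15: stock=108 > 12
Alert events: []. Count = 0

Answer: 0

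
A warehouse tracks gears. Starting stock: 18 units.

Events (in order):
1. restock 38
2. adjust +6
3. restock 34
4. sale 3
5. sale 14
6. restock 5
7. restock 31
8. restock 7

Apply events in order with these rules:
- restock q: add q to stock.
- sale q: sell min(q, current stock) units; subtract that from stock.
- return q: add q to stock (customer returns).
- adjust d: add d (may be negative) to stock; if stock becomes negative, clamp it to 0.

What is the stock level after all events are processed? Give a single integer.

Answer: 122

Derivation:
Processing events:
Start: stock = 18
  Event 1 (restock 38): 18 + 38 = 56
  Event 2 (adjust +6): 56 + 6 = 62
  Event 3 (restock 34): 62 + 34 = 96
  Event 4 (sale 3): sell min(3,96)=3. stock: 96 - 3 = 93. total_sold = 3
  Event 5 (sale 14): sell min(14,93)=14. stock: 93 - 14 = 79. total_sold = 17
  Event 6 (restock 5): 79 + 5 = 84
  Event 7 (restock 31): 84 + 31 = 115
  Event 8 (restock 7): 115 + 7 = 122
Final: stock = 122, total_sold = 17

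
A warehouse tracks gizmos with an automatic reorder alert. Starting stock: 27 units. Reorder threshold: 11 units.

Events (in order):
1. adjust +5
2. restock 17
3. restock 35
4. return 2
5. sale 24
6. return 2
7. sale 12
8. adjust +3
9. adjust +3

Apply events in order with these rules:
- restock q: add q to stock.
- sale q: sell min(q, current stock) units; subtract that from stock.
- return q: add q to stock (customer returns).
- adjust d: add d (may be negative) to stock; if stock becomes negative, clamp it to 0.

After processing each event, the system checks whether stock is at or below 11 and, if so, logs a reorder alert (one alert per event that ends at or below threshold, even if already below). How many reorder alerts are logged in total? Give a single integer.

Answer: 0

Derivation:
Processing events:
Start: stock = 27
  Event 1 (adjust +5): 27 + 5 = 32
  Event 2 (restock 17): 32 + 17 = 49
  Event 3 (restock 35): 49 + 35 = 84
  Event 4 (return 2): 84 + 2 = 86
  Event 5 (sale 24): sell min(24,86)=24. stock: 86 - 24 = 62. total_sold = 24
  Event 6 (return 2): 62 + 2 = 64
  Event 7 (sale 12): sell min(12,64)=12. stock: 64 - 12 = 52. total_sold = 36
  Event 8 (adjust +3): 52 + 3 = 55
  Event 9 (adjust +3): 55 + 3 = 58
Final: stock = 58, total_sold = 36

Checking against threshold 11:
  After event 1: stock=32 > 11
  After event 2: stock=49 > 11
  After event 3: stock=84 > 11
  After event 4: stock=86 > 11
  After event 5: stock=62 > 11
  After event 6: stock=64 > 11
  After event 7: stock=52 > 11
  After event 8: stock=55 > 11
  After event 9: stock=58 > 11
Alert events: []. Count = 0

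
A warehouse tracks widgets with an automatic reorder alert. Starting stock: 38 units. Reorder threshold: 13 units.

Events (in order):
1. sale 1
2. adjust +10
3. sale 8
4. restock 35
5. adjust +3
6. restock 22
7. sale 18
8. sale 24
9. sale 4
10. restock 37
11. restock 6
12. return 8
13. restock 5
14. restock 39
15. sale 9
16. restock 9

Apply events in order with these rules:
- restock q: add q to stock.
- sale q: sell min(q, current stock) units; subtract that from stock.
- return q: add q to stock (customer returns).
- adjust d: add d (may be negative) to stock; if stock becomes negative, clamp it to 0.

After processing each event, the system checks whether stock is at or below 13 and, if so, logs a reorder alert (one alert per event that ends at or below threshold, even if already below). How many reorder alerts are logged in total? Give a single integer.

Processing events:
Start: stock = 38
  Event 1 (sale 1): sell min(1,38)=1. stock: 38 - 1 = 37. total_sold = 1
  Event 2 (adjust +10): 37 + 10 = 47
  Event 3 (sale 8): sell min(8,47)=8. stock: 47 - 8 = 39. total_sold = 9
  Event 4 (restock 35): 39 + 35 = 74
  Event 5 (adjust +3): 74 + 3 = 77
  Event 6 (restock 22): 77 + 22 = 99
  Event 7 (sale 18): sell min(18,99)=18. stock: 99 - 18 = 81. total_sold = 27
  Event 8 (sale 24): sell min(24,81)=24. stock: 81 - 24 = 57. total_sold = 51
  Event 9 (sale 4): sell min(4,57)=4. stock: 57 - 4 = 53. total_sold = 55
  Event 10 (restock 37): 53 + 37 = 90
  Event 11 (restock 6): 90 + 6 = 96
  Event 12 (return 8): 96 + 8 = 104
  Event 13 (restock 5): 104 + 5 = 109
  Event 14 (restock 39): 109 + 39 = 148
  Event 15 (sale 9): sell min(9,148)=9. stock: 148 - 9 = 139. total_sold = 64
  Event 16 (restock 9): 139 + 9 = 148
Final: stock = 148, total_sold = 64

Checking against threshold 13:
  After event 1: stock=37 > 13
  After event 2: stock=47 > 13
  After event 3: stock=39 > 13
  After event 4: stock=74 > 13
  After event 5: stock=77 > 13
  After event 6: stock=99 > 13
  After event 7: stock=81 > 13
  After event 8: stock=57 > 13
  After event 9: stock=53 > 13
  After event 10: stock=90 > 13
  After event 11: stock=96 > 13
  After event 12: stock=104 > 13
  After event 13: stock=109 > 13
  After event 14: stock=148 > 13
  After event 15: stock=139 > 13
  After event 16: stock=148 > 13
Alert events: []. Count = 0

Answer: 0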